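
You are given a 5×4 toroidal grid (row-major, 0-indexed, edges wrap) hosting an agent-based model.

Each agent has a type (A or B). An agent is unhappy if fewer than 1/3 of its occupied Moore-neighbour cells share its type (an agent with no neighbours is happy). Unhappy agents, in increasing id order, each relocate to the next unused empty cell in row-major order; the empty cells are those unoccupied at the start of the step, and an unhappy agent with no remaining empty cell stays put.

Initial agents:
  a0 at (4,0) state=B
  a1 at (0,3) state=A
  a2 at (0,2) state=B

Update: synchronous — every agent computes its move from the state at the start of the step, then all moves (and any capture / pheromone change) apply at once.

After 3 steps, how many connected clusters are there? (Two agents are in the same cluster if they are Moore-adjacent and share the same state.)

t=1: a0@(0,0):B a1@(0,1):A a2@(1,0):B
t=2: a0@(0,0):B a1@(0,2):A a2@(1,0):B
t=3: (unchanged — steady state)

2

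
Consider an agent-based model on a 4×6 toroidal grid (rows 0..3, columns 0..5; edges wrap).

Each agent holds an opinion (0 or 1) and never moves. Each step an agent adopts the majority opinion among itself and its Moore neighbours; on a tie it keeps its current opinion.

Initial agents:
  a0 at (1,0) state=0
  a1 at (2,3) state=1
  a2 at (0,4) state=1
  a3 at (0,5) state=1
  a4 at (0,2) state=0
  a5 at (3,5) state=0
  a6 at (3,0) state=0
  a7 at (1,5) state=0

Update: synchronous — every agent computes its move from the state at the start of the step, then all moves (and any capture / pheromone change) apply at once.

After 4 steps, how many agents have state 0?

7

t=1: a0@(1,0):0 a1@(2,3):1 a2@(0,4):1 a3@(0,5):0 a4@(0,2):0 a5@(3,5):0 a6@(3,0):0 a7@(1,5):0
t=2: a0@(1,0):0 a1@(2,3):1 a2@(0,4):0 a3@(0,5):0 a4@(0,2):0 a5@(3,5):0 a6@(3,0):0 a7@(1,5):0
t=3: (unchanged — steady state)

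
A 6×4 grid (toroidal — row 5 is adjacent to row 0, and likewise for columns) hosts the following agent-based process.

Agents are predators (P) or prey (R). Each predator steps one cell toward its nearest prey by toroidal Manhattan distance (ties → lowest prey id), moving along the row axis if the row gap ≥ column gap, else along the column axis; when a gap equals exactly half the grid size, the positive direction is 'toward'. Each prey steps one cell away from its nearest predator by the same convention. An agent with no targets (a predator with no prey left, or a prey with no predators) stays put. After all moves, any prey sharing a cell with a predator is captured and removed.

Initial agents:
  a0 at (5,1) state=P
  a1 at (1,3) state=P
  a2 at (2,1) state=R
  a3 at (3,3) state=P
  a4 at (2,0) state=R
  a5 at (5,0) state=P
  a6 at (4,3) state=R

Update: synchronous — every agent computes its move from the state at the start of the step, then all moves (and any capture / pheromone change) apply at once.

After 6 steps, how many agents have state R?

t=1: a0@(0,1):P a1@(2,3):P a2@(1,1):R a3@(4,3):P a4@(3,0):R a5@(4,0):P a6@(5,3):R
t=2: a0@(1,1):P a1@(3,3):P a2@(2,1):R a3@(5,3):P a4@(2,0):R a5@(3,0):P a6@(0,3):R
t=3: a0@(2,1):P a1@(2,3):P a2@(3,1):R a3@(0,3):P a4@(1,0):R a5@(2,0):P a6@(1,3):R
t=4: a0@(3,1):P a1@(1,3):P a2@(4,1):R a3@(1,3):P a4@(0,0):R a5@(1,0):P a6@(0,3):R
t=5: a0@(4,1):P a1@(0,3):P a2@(5,1):R a3@(0,3):P a4@(5,0):R a5@(0,0):P a6@(5,3):R
t=6: a0@(5,1):P a1@(5,3):P a2@(0,1):R a3@(5,3):P a4@(4,0):R a5@(5,0):P a6@(4,3):R

3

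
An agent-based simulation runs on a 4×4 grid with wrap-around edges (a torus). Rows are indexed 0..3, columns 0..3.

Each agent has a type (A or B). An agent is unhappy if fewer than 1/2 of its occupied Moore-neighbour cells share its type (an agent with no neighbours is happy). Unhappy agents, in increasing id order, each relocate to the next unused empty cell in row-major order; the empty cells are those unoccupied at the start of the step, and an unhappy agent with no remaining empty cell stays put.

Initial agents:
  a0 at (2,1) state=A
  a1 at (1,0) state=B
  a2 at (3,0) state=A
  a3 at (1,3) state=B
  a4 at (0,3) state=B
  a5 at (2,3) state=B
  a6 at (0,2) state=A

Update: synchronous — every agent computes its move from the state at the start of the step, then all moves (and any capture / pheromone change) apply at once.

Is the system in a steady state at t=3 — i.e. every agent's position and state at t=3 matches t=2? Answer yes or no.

t=1: a0@(2,1):A a1@(1,0):B a2@(0,0):A a3@(1,3):B a4@(0,3):B a5@(2,3):B a6@(0,1):A
t=2: a0@(0,2):A a1@(1,0):B a2@(1,1):A a3@(1,3):B a4@(0,3):B a5@(2,3):B a6@(0,1):A
t=3: (unchanged — steady state)

yes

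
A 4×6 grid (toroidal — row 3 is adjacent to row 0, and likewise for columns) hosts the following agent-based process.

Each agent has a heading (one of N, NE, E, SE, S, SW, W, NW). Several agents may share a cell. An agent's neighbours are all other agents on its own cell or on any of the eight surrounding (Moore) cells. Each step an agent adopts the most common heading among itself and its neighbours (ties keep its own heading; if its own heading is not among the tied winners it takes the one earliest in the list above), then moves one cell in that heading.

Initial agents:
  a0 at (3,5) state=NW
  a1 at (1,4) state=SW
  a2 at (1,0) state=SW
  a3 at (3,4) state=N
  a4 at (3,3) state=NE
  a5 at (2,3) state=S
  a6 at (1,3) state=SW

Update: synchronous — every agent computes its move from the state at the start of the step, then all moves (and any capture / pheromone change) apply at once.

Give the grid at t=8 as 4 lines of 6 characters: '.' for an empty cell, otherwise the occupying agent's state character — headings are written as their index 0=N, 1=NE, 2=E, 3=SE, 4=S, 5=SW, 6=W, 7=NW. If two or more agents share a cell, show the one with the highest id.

......
.5555.
.5....
......

t=1: a0@(2,4):NW a1@(2,3):SW a2@(2,5):SW a3@(2,4):N a4@(2,4):NE a5@(3,2):SW a6@(2,2):SW
t=2: a0@(3,3):SW a1@(3,2):SW a2@(3,4):SW a3@(3,3):SW a4@(3,3):SW a5@(0,1):SW a6@(3,1):SW
t=3: a0@(0,2):SW a1@(0,1):SW a2@(0,3):SW a3@(0,2):SW a4@(0,2):SW a5@(1,0):SW a6@(0,0):SW
t=4: a0@(1,1):SW a1@(1,0):SW a2@(1,2):SW a3@(1,1):SW a4@(1,1):SW a5@(2,5):SW a6@(1,5):SW
t=5: a0@(2,0):SW a1@(2,5):SW a2@(2,1):SW a3@(2,0):SW a4@(2,0):SW a5@(3,4):SW a6@(2,4):SW
t=6: a0@(3,5):SW a1@(3,4):SW a2@(3,0):SW a3@(3,5):SW a4@(3,5):SW a5@(0,3):SW a6@(3,3):SW
t=7: a0@(0,4):SW a1@(0,3):SW a2@(0,5):SW a3@(0,4):SW a4@(0,4):SW a5@(1,2):SW a6@(0,2):SW
t=8: a0@(1,3):SW a1@(1,2):SW a2@(1,4):SW a3@(1,3):SW a4@(1,3):SW a5@(2,1):SW a6@(1,1):SW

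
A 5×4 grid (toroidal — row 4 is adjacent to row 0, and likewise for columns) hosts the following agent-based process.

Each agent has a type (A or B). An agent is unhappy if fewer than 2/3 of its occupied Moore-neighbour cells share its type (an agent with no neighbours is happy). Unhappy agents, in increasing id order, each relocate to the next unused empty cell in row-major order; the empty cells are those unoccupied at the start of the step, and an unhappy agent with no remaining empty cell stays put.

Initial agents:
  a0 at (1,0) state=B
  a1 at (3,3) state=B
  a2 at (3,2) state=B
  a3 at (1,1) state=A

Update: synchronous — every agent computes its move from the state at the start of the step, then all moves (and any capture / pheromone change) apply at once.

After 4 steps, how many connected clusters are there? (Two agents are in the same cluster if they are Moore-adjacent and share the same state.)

t=1: a0@(0,0):B a1@(3,3):B a2@(3,2):B a3@(0,1):A
t=2: a0@(0,2):B a1@(3,3):B a2@(3,2):B a3@(0,3):A
t=3: a0@(0,0):B a1@(3,3):B a2@(3,2):B a3@(0,1):A
t=4: a0@(0,2):B a1@(3,3):B a2@(3,2):B a3@(0,3):A

3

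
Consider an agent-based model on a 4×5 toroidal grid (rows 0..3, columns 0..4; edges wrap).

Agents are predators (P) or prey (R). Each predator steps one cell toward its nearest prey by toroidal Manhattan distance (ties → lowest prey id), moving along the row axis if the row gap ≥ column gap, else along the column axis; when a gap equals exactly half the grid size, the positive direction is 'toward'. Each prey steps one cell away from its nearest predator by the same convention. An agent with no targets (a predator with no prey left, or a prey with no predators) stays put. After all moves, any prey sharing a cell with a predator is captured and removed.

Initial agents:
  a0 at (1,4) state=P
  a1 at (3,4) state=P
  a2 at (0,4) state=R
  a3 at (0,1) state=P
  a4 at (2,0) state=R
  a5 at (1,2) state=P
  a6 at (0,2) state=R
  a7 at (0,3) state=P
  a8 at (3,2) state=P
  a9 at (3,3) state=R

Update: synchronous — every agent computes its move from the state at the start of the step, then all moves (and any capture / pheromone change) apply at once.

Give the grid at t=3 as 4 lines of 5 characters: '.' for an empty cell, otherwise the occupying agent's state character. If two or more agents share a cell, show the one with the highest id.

t=1: a0@(0,4):P a1@(0,4):P a2@(3,4):R a3@(0,2):P a4@(3,0):R a5@(0,2):P a6@(0,3):R a7@(0,4):P a8@(0,2):P a9@(3,2):R
t=2: a0@(3,4):P a1@(3,4):P a2@(2,4):R a3@(0,3):P a4@(2,0):R a5@(0,3):P a6@(0,2):R a7@(3,4):P a8@(0,3):P a9@(2,2):R
t=3: a0@(2,4):P a1@(2,4):P a2@(1,4):R a3@(0,2):P a4@(1,0):R a5@(0,2):P a6@(0,1):R a7@(2,4):P a8@(0,2):P a9@(2,1):R

.RP..
R...R
.R..P
.....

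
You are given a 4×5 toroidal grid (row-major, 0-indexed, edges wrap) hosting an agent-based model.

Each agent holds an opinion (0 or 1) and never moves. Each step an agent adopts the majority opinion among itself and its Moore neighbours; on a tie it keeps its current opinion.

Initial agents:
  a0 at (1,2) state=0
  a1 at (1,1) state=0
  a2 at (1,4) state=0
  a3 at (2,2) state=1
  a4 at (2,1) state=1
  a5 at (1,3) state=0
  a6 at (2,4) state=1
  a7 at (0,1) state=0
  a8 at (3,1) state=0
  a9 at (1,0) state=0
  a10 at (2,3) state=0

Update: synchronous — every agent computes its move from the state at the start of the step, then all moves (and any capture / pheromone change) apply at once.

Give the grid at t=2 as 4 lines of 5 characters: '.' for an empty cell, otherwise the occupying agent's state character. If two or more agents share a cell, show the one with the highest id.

.0...
00000
.0000
.0...

t=1: a0@(1,2):0 a1@(1,1):0 a2@(1,4):0 a3@(2,2):0 a4@(2,1):0 a5@(1,3):0 a6@(2,4):0 a7@(0,1):0 a8@(3,1):0 a9@(1,0):0 a10@(2,3):0
t=2: (unchanged — steady state)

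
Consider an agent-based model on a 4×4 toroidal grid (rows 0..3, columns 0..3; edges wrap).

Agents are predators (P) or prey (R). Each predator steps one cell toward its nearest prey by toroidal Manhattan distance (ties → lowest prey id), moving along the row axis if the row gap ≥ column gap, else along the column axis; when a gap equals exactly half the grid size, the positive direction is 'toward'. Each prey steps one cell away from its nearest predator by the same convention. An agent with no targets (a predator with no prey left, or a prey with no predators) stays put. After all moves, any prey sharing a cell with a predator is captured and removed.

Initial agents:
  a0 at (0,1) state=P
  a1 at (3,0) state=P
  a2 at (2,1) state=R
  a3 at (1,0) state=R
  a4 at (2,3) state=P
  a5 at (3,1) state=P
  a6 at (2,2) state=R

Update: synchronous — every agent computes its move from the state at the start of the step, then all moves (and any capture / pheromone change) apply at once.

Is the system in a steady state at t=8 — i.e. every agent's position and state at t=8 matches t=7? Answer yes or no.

yes

t=1: a0@(1,1):P a1@(2,0):P a4@(2,2):P a5@(2,1):P
t=2: (unchanged — steady state)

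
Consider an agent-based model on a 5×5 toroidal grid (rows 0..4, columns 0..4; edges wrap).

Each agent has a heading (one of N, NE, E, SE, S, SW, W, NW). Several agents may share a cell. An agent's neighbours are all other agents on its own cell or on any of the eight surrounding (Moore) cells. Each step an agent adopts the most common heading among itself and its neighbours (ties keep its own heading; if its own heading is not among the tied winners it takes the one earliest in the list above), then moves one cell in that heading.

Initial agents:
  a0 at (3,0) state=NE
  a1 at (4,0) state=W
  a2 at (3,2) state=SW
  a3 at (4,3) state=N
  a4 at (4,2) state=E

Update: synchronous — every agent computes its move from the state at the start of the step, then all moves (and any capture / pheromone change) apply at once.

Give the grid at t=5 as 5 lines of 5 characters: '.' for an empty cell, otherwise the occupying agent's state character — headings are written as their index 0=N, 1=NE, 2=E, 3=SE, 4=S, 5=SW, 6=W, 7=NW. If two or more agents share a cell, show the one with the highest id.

.....
.....
.....
1.5..
6.20.

t=1: a0@(2,1):NE a1@(4,4):W a2@(4,1):SW a3@(3,3):N a4@(4,3):E
t=2: a0@(1,2):NE a1@(4,3):W a2@(0,0):SW a3@(2,3):N a4@(4,4):E
t=3: a0@(0,3):NE a1@(4,2):W a2@(1,4):SW a3@(1,3):N a4@(4,0):E
t=4: a0@(4,4):NE a1@(4,1):W a2@(2,3):SW a3@(0,3):N a4@(4,1):E
t=5: a0@(3,0):NE a1@(4,0):W a2@(3,2):SW a3@(4,3):N a4@(4,2):E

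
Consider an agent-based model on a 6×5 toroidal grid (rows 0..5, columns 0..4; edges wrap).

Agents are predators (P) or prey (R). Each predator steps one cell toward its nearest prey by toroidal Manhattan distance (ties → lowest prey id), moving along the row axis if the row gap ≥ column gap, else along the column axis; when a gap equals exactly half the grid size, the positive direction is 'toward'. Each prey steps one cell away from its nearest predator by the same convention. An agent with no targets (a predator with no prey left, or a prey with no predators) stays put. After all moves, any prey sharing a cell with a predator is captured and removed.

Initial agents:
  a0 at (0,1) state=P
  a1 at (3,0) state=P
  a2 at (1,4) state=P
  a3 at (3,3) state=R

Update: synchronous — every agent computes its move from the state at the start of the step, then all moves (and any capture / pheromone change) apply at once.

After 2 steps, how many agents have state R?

t=1: a0@(1,1):P a1@(3,4):P a2@(2,4):P a3@(3,2):R
t=2: a0@(2,1):P a1@(3,3):P a2@(2,3):P a3@(3,1):R

1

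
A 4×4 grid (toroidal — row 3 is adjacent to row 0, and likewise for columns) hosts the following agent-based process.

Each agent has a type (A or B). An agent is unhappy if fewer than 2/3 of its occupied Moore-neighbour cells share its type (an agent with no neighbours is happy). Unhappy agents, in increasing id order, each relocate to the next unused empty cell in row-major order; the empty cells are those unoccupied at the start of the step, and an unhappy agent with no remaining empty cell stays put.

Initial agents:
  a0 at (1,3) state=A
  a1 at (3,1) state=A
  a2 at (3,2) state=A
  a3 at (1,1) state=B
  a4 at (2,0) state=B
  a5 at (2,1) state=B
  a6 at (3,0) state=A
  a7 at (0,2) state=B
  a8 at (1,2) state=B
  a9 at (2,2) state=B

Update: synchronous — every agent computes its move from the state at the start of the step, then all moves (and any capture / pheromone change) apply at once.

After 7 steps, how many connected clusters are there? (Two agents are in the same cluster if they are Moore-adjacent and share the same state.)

2

t=1: a0@(0,0):A a1@(0,1):A a2@(0,3):A a3@(1,1):B a4@(1,0):B a5@(2,3):B a6@(3,3):A a7@(0,2):B a8@(1,2):B a9@(2,2):B
t=2: a0@(1,3):A a1@(2,0):A a2@(2,1):A a3@(1,1):B a4@(3,0):B a5@(2,3):B a6@(3,1):A a7@(3,2):B a8@(1,2):B a9@(2,2):B
t=3: a0@(0,0):A a1@(0,1):A a2@(0,2):A a3@(0,3):B a4@(1,0):B a5@(2,3):B a6@(3,3):A a7@(3,2):B a8@(1,2):B a9@(2,2):B
t=4: a0@(1,1):A a1@(1,3):A a2@(2,0):A a3@(2,1):B a4@(3,0):B a5@(2,3):B a6@(3,1):A a7@(3,2):B a8@(1,2):B a9@(2,2):B
t=5: a0@(0,0):A a1@(0,1):A a2@(0,2):A a3@(0,3):B a4@(1,0):B a5@(2,3):B a6@(3,3):A a7@(3,2):B a8@(1,2):B a9@(2,2):B
t=6: a0@(1,1):A a1@(1,3):A a2@(2,0):A a3@(2,1):B a4@(3,0):B a5@(2,3):B a6@(3,1):A a7@(3,2):B a8@(1,2):B a9@(2,2):B
t=7: a0@(0,0):A a1@(0,1):A a2@(0,2):A a3@(0,3):B a4@(1,0):B a5@(2,3):B a6@(3,3):A a7@(3,2):B a8@(1,2):B a9@(2,2):B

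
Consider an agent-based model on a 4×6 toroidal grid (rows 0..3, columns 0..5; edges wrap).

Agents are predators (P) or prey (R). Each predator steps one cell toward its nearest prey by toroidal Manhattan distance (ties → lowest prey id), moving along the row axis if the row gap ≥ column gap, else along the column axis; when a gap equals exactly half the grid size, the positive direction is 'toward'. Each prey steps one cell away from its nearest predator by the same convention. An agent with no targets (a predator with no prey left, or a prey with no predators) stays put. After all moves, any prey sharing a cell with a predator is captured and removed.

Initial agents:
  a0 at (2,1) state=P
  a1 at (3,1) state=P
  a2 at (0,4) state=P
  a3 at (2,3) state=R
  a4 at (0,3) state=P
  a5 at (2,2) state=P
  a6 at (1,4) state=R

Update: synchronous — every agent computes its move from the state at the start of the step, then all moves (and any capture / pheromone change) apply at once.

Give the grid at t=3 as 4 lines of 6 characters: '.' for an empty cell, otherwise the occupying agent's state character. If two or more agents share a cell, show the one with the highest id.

......
......
......
...PPR

t=1: a0@(2,2):P a1@(3,2):P a2@(1,4):P a3@(2,4):R a4@(1,3):P a5@(2,3):P a6@(2,4):R
t=2: a0@(2,3):P a1@(3,3):P a2@(2,4):P a3@(3,4):R a4@(2,3):P a5@(2,4):P a6@(3,4):R
t=3: a0@(3,3):P a1@(3,4):P a2@(3,4):P a3@(3,5):R a4@(3,3):P a5@(3,4):P a6@(3,5):R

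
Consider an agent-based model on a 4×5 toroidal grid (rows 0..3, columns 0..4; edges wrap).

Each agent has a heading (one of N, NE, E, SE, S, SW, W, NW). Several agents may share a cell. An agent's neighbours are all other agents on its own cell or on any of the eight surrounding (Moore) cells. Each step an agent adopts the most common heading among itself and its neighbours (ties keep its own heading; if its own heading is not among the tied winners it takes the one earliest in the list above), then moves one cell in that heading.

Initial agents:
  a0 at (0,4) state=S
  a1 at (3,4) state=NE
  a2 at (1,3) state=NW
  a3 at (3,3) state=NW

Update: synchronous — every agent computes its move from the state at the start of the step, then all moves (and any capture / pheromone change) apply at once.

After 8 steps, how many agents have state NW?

t=1: a0@(3,3):NW a1@(2,0):NE a2@(0,2):NW a3@(2,2):NW
t=2: a0@(2,2):NW a1@(1,1):NE a2@(3,1):NW a3@(1,1):NW
t=3: a0@(1,1):NW a1@(0,0):NW a2@(2,0):NW a3@(0,0):NW
t=4: a0@(0,0):NW a1@(3,4):NW a2@(1,4):NW a3@(3,4):NW
t=5: a0@(3,4):NW a1@(2,3):NW a2@(0,3):NW a3@(2,3):NW
t=6: a0@(2,3):NW a1@(1,2):NW a2@(3,2):NW a3@(1,2):NW
t=7: a0@(1,2):NW a1@(0,1):NW a2@(2,1):NW a3@(0,1):NW
t=8: a0@(0,1):NW a1@(3,0):NW a2@(1,0):NW a3@(3,0):NW

4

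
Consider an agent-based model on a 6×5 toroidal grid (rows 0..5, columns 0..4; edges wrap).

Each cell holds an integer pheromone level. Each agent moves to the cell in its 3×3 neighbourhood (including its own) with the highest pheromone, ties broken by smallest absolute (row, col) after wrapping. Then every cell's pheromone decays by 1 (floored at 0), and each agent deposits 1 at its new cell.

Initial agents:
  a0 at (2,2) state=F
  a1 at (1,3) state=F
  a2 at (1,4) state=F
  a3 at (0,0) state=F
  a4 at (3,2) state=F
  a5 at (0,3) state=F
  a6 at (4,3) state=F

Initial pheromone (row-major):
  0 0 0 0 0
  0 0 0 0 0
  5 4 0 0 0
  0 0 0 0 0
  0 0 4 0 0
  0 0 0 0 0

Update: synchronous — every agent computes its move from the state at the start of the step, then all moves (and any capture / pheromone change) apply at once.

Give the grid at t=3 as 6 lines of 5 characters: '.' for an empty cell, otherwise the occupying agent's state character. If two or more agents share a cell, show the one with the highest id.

F.F..
.....
F....
.....
..F..
.....

t=1: a0@(2,1) a1@(0,2) a2@(2,0) a3@(0,0) a4@(2,1) a5@(0,2) a6@(4,2) | pheromone: 1 0 2 0 0 / 0 0 0 0 0 / 5 5 0 0 0 / 0 0 0 0 0 / 0 0 4 0 0 / 0 0 0 0 0
t=2: a0@(2,0) a1@(0,2) a2@(2,0) a3@(0,0) a4@(2,0) a5@(0,2) a6@(4,2) | pheromone: 1 0 3 0 0 / 0 0 0 0 0 / 7 4 0 0 0 / 0 0 0 0 0 / 0 0 4 0 0 / 0 0 0 0 0
t=3: a0@(2,0) a1@(0,2) a2@(2,0) a3@(0,0) a4@(2,0) a5@(0,2) a6@(4,2) | pheromone: 1 0 4 0 0 / 0 0 0 0 0 / 9 3 0 0 0 / 0 0 0 0 0 / 0 0 4 0 0 / 0 0 0 0 0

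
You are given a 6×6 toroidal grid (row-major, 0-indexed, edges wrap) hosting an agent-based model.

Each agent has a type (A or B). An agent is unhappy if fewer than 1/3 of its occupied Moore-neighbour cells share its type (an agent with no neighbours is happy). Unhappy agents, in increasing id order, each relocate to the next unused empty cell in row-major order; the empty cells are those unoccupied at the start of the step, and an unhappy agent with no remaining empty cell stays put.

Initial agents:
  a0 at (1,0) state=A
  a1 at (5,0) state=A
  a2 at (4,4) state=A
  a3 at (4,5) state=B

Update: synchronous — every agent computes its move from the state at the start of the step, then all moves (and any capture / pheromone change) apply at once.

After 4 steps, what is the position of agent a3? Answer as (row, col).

(0, 3)

t=1: a0@(1,0):A a1@(0,0):A a2@(0,1):A a3@(0,2):B
t=2: a0@(1,0):A a1@(0,0):A a2@(0,1):A a3@(0,3):B
t=3: (unchanged — steady state)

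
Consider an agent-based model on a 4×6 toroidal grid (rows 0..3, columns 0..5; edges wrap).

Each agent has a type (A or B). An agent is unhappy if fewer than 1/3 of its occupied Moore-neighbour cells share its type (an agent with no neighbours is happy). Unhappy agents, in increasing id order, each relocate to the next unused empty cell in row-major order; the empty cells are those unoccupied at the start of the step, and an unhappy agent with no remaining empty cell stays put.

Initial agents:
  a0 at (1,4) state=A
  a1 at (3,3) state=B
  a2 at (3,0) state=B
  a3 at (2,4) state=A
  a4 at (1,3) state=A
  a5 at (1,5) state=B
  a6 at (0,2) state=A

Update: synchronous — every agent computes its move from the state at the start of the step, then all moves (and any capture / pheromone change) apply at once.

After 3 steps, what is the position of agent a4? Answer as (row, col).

(1, 3)

t=1: a0@(1,4):A a1@(0,0):B a2@(3,0):B a3@(2,4):A a4@(1,3):A a5@(0,1):B a6@(0,2):A
t=2: (unchanged — steady state)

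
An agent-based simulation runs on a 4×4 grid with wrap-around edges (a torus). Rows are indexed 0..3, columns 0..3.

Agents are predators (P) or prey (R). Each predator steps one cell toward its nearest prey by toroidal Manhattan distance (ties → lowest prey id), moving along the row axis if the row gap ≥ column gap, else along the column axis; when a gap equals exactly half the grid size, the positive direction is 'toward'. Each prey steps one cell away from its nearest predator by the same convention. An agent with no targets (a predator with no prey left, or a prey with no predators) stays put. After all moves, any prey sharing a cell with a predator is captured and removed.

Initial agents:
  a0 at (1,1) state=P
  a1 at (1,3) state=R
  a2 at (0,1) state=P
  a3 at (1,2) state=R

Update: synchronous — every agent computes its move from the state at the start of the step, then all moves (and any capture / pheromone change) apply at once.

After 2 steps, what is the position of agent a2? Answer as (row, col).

t=1: a0@(1,2):P a2@(1,1):P a3@(1,3):R
t=2: a0@(1,3):P a2@(1,2):P a3@(1,0):R

(1, 2)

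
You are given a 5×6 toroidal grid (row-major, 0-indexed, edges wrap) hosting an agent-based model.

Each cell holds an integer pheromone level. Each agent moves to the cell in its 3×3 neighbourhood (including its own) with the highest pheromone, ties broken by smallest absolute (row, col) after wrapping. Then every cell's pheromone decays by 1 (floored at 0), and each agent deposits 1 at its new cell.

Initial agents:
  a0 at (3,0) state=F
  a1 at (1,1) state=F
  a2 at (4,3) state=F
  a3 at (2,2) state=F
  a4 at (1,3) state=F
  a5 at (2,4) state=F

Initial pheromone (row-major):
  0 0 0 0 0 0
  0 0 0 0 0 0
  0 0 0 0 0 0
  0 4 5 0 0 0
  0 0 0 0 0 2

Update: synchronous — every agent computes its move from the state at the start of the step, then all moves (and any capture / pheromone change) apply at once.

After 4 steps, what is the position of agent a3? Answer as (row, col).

(3, 2)

t=1: a0@(3,1) a1@(0,0) a2@(3,2) a3@(3,2) a4@(0,2) a5@(1,3) | pheromone: 1 0 1 0 0 0 / 0 0 0 1 0 0 / 0 0 0 0 0 0 / 0 4 6 0 0 0 / 0 0 0 0 0 1
t=2: a0@(3,2) a1@(0,0) a2@(3,2) a3@(3,2) a4@(0,2) a5@(0,2) | pheromone: 1 0 2 0 0 0 / 0 0 0 0 0 0 / 0 0 0 0 0 0 / 0 3 8 0 0 0 / 0 0 0 0 0 0
t=3: a0@(3,2) a1@(0,0) a2@(3,2) a3@(3,2) a4@(0,2) a5@(0,2) | pheromone: 1 0 3 0 0 0 / 0 0 0 0 0 0 / 0 0 0 0 0 0 / 0 2 10 0 0 0 / 0 0 0 0 0 0
t=4: a0@(3,2) a1@(0,0) a2@(3,2) a3@(3,2) a4@(0,2) a5@(0,2) | pheromone: 1 0 4 0 0 0 / 0 0 0 0 0 0 / 0 0 0 0 0 0 / 0 1 12 0 0 0 / 0 0 0 0 0 0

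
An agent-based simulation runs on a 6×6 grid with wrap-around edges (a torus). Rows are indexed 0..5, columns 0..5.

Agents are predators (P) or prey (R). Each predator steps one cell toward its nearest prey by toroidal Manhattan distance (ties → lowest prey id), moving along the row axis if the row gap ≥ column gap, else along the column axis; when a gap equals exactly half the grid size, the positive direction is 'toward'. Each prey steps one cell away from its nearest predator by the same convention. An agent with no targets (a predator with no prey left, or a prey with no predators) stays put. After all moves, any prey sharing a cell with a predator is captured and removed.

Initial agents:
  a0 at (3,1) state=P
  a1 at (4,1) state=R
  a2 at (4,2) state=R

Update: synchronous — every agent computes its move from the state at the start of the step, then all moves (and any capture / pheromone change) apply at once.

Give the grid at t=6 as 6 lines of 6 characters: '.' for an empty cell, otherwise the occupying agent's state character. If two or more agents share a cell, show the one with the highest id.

t=1: a0@(4,1):P a1@(5,1):R a2@(5,2):R
t=2: a0@(5,1):P a1@(0,1):R a2@(0,2):R
t=3: a0@(0,1):P a1@(1,1):R a2@(1,2):R
t=4: a0@(1,1):P a1@(2,1):R a2@(2,2):R
t=5: a0@(2,1):P a1@(3,1):R a2@(3,2):R
t=6: a0@(3,1):P a1@(4,1):R a2@(4,2):R

......
......
......
.P....
.RR...
......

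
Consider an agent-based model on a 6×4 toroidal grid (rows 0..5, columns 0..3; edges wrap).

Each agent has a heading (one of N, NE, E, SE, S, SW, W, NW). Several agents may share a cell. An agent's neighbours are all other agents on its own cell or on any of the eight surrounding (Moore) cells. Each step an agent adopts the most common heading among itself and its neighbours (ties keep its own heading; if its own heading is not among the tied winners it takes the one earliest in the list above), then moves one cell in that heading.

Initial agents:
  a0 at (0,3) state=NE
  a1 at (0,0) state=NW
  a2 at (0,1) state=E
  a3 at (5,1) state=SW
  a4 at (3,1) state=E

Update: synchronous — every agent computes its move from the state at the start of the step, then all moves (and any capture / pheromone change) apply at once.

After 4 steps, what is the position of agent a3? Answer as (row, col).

(3, 1)

t=1: a0@(5,0):NE a1@(5,3):NW a2@(0,2):E a3@(0,0):SW a4@(3,2):E
t=2: a0@(4,1):NE a1@(4,2):NW a2@(0,3):E a3@(1,3):SW a4@(3,3):E
t=3: a0@(3,2):NE a1@(3,1):NW a2@(0,0):E a3@(2,2):SW a4@(3,0):E
t=4: a0@(2,3):NE a1@(2,0):NW a2@(0,1):E a3@(3,1):SW a4@(3,1):E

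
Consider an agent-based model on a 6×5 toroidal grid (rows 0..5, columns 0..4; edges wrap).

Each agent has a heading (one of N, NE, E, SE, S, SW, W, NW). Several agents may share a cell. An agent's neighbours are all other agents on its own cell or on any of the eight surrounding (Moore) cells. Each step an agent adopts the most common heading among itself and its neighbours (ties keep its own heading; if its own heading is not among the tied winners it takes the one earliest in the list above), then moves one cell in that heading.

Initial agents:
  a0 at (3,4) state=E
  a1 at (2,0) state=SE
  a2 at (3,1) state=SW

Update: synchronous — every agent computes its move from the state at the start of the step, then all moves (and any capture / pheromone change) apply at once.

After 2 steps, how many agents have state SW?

1

t=1: a0@(3,0):E a1@(3,1):SE a2@(4,0):SW
t=2: a0@(3,1):E a1@(4,2):SE a2@(5,4):SW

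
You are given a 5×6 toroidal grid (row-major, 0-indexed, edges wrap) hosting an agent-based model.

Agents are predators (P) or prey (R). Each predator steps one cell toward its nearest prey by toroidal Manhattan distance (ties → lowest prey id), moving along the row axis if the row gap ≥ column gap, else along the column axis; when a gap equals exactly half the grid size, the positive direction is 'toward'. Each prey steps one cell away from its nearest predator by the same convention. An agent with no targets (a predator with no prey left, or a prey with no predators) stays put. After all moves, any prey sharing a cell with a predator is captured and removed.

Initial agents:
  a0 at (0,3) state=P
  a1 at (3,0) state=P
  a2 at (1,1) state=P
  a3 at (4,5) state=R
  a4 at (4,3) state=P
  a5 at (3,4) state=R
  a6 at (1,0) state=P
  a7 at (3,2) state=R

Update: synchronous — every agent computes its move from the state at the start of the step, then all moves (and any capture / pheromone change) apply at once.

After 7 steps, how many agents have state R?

0

t=1: a0@(0,4):P a1@(4,0):P a2@(2,1):P a3@(0,5):R a4@(4,4):P a5@(3,3):R a6@(0,0):P a7@(3,3):R
t=2: a0@(0,5):P a1@(0,0):P a2@(2,2):P a4@(0,4):P a5@(2,3):R a6@(0,5):P a7@(2,3):R
t=3: a0@(1,5):P a1@(0,1):P a2@(2,3):P a4@(1,4):P a5@(2,4):R a6@(1,5):P a7@(2,4):R
t=4: a0@(2,5):P a1@(0,2):P a2@(2,4):P a4@(2,4):P a6@(2,5):P
t=5: (unchanged — steady state)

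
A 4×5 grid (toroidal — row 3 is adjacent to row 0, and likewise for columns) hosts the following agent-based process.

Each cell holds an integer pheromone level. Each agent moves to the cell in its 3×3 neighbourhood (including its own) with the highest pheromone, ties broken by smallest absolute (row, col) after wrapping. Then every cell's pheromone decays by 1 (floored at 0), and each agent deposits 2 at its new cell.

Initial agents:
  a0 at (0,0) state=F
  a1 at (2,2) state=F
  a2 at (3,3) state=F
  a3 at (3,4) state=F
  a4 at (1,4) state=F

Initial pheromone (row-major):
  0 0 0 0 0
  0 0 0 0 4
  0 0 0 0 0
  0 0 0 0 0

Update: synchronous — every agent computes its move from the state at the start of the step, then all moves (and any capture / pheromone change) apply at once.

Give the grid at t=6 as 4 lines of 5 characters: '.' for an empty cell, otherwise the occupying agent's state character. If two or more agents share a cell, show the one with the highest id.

t=1: a0@(1,4) a1@(1,1) a2@(0,2) a3@(0,0) a4@(1,4) | pheromone: 2 0 2 0 0 / 0 2 0 0 7 / 0 0 0 0 0 / 0 0 0 0 0
t=2: a0@(1,4) a1@(0,0) a2@(0,2) a3@(1,4) a4@(1,4) | pheromone: 3 0 3 0 0 / 0 1 0 0 12 / 0 0 0 0 0 / 0 0 0 0 0
t=3: a0@(1,4) a1@(1,4) a2@(0,2) a3@(1,4) a4@(1,4) | pheromone: 2 0 4 0 0 / 0 0 0 0 19 / 0 0 0 0 0 / 0 0 0 0 0
t=4: a0@(1,4) a1@(1,4) a2@(0,2) a3@(1,4) a4@(1,4) | pheromone: 1 0 5 0 0 / 0 0 0 0 26 / 0 0 0 0 0 / 0 0 0 0 0
t=5: a0@(1,4) a1@(1,4) a2@(0,2) a3@(1,4) a4@(1,4) | pheromone: 0 0 6 0 0 / 0 0 0 0 33 / 0 0 0 0 0 / 0 0 0 0 0
t=6: a0@(1,4) a1@(1,4) a2@(0,2) a3@(1,4) a4@(1,4) | pheromone: 0 0 7 0 0 / 0 0 0 0 40 / 0 0 0 0 0 / 0 0 0 0 0

..F..
....F
.....
.....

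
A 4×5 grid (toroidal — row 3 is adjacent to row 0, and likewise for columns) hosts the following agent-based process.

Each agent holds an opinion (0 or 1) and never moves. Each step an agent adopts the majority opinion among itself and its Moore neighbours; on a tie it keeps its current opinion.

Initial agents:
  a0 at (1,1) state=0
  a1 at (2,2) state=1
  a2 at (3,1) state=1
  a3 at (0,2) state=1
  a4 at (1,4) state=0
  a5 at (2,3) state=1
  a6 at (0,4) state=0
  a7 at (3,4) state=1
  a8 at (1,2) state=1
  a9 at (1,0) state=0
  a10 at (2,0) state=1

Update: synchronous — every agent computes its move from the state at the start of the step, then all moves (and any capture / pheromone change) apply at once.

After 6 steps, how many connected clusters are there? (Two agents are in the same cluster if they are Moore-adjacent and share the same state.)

2

t=1: a0@(1,1):1 a1@(2,2):1 a2@(3,1):1 a3@(0,2):1 a4@(1,4):0 a5@(2,3):1 a6@(0,4):0 a7@(3,4):1 a8@(1,2):1 a9@(1,0):0 a10@(2,0):1
t=2: (unchanged — steady state)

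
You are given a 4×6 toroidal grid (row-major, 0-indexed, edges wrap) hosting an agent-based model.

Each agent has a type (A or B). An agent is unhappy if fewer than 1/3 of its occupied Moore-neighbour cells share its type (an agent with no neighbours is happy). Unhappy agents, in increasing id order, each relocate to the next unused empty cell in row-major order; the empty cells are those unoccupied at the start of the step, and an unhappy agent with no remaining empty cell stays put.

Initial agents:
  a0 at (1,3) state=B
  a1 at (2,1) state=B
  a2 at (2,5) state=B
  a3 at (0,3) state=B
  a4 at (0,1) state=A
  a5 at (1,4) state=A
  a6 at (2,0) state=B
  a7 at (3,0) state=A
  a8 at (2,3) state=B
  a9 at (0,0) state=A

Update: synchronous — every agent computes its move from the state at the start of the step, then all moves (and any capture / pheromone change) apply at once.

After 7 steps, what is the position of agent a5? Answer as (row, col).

t=1: a0@(1,3):B a1@(2,1):B a2@(2,5):B a3@(0,3):B a4@(0,1):A a5@(0,2):A a6@(2,0):B a7@(3,0):A a8@(2,3):B a9@(0,0):A
t=2: (unchanged — steady state)

(0, 2)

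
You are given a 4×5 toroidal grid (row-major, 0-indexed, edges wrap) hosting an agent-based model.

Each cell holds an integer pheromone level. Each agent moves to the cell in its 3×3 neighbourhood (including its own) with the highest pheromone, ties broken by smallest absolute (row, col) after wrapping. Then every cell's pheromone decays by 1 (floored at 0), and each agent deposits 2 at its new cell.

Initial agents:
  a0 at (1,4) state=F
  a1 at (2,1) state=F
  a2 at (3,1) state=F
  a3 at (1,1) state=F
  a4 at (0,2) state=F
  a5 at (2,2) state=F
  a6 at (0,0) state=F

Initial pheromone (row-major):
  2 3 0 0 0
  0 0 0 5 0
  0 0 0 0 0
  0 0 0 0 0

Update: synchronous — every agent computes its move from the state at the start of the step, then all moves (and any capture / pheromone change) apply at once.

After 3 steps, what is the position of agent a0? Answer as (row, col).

(1, 3)

t=1: a0@(1,3) a1@(1,0) a2@(0,1) a3@(0,1) a4@(1,3) a5@(1,3) a6@(0,1) | pheromone: 1 8 0 0 0 / 2 0 0 10 0 / 0 0 0 0 0 / 0 0 0 0 0
t=2: a0@(1,3) a1@(0,1) a2@(0,1) a3@(0,1) a4@(1,3) a5@(1,3) a6@(0,1) | pheromone: 0 15 0 0 0 / 1 0 0 15 0 / 0 0 0 0 0 / 0 0 0 0 0
t=3: a0@(1,3) a1@(0,1) a2@(0,1) a3@(0,1) a4@(1,3) a5@(1,3) a6@(0,1) | pheromone: 0 22 0 0 0 / 0 0 0 20 0 / 0 0 0 0 0 / 0 0 0 0 0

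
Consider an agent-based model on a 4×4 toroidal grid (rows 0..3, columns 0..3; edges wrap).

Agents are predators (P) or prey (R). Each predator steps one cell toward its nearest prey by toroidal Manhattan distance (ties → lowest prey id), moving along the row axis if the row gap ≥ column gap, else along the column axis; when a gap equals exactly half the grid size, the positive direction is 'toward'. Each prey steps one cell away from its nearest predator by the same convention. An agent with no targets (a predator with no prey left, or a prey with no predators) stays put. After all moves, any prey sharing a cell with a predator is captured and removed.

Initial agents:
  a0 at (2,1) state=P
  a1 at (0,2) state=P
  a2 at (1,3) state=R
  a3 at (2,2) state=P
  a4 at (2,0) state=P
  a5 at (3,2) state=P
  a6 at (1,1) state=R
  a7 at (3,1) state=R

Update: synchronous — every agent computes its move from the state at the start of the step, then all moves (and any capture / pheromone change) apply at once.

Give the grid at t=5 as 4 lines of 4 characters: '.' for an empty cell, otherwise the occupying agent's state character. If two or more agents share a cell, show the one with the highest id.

.R..
PPP.
...R
....

t=1: a0@(1,1):P a1@(1,2):P a2@(2,3):R a3@(1,2):P a4@(1,0):P a5@(3,1):P a6@(0,1):R a7@(0,1):R
t=2: a0@(0,1):P a1@(2,2):P a2@(3,3):R a3@(2,2):P a4@(2,0):P a5@(0,1):P a6@(3,1):R a7@(3,1):R
t=3: a0@(3,1):P a1@(3,2):P a2@(0,3):R a3@(3,2):P a4@(3,0):P a5@(3,1):P a6@(2,1):R a7@(2,1):R
t=4: a0@(2,1):P a1@(0,2):P a2@(1,3):R a3@(0,2):P a4@(0,0):P a5@(2,1):P a6@(1,1):R a7@(1,1):R
t=5: a0@(1,1):P a1@(1,2):P a2@(2,3):R a3@(1,2):P a4@(1,0):P a5@(1,1):P a6@(0,1):R a7@(0,1):R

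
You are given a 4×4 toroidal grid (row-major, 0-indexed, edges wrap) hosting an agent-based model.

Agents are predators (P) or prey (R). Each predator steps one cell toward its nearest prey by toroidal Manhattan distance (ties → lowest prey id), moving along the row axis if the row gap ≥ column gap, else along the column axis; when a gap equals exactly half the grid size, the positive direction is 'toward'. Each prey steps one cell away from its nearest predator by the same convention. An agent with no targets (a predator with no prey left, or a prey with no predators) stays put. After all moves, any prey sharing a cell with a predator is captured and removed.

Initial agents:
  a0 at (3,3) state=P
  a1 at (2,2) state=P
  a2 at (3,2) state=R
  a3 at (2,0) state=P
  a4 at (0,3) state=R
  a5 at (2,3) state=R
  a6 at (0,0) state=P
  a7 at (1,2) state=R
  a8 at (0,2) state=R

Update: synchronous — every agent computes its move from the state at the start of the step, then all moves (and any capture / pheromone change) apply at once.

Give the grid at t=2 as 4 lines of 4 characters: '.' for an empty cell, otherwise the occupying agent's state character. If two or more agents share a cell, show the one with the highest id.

t=1: a0@(3,2):P a1@(3,2):P a2@(3,1):R a3@(2,3):P a4@(1,3):R a5@(1,3):R a6@(0,3):P a7@(0,2):R a8@(1,2):R
t=2: a0@(3,1):P a1@(3,1):P a2@(3,0):R a3@(1,3):P a4@(0,3):R a5@(0,3):R a6@(1,3):P a7@(1,2):R a8@(0,2):R

..RR
..RP
....
RP..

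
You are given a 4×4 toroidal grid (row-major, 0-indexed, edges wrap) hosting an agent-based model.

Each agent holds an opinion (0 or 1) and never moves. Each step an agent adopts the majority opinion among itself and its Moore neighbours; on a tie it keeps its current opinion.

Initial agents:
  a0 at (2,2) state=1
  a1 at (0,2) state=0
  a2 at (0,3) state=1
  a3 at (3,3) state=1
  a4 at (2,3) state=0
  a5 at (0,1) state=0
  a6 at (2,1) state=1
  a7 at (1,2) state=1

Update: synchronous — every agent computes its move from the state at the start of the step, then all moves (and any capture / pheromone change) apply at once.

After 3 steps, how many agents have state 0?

0

t=1: a0@(2,2):1 a1@(0,2):1 a2@(0,3):1 a3@(3,3):1 a4@(2,3):1 a5@(0,1):0 a6@(2,1):1 a7@(1,2):1
t=2: a0@(2,2):1 a1@(0,2):1 a2@(0,3):1 a3@(3,3):1 a4@(2,3):1 a5@(0,1):1 a6@(2,1):1 a7@(1,2):1
t=3: (unchanged — steady state)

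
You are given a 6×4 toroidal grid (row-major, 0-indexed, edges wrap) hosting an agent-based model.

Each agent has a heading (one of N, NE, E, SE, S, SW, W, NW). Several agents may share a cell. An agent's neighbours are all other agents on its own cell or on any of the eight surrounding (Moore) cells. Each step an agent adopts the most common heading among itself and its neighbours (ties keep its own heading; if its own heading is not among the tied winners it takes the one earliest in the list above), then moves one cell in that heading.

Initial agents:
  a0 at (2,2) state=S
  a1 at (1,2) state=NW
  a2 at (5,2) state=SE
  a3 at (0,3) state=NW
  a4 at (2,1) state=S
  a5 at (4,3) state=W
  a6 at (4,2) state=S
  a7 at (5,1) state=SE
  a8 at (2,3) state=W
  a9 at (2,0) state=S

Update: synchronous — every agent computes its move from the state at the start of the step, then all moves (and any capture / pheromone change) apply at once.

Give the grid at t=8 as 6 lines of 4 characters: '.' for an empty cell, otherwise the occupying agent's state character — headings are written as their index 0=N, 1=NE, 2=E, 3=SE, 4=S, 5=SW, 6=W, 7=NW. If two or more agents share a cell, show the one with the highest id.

.33.
.33.
....
....
4444
4.4.

t=1: a0@(3,2):S a1@(0,1):NW a2@(0,3):SE a3@(5,2):NW a4@(3,1):S a5@(4,2):W a6@(5,3):SE a7@(0,2):SE a8@(3,3):S a9@(3,0):S
t=2: a0@(4,2):S a1@(5,0):NW a2@(1,0):SE a3@(0,3):SE a4@(4,1):S a5@(5,2):S a6@(0,0):SE a7@(1,3):SE a8@(4,3):S a9@(4,0):S
t=3: a0@(5,2):S a1@(0,0):S a2@(2,1):SE a3@(1,0):SE a4@(5,1):S a5@(0,2):S a6@(1,1):SE a7@(2,0):SE a8@(5,3):S a9@(5,0):S
t=4: a0@(0,2):S a1@(1,0):S a2@(3,2):SE a3@(2,1):SE a4@(0,1):S a5@(1,2):S a6@(2,2):SE a7@(3,1):SE a8@(0,3):S a9@(0,0):S
t=5: a0@(1,2):S a1@(2,0):S a2@(4,3):SE a3@(3,2):SE a4@(1,1):S a5@(2,2):S a6@(3,3):SE a7@(4,2):SE a8@(1,3):S a9@(1,0):S
t=6: a0@(2,2):S a1@(3,0):S a2@(5,0):SE a3@(4,3):SE a4@(2,1):S a5@(3,2):S a6@(4,0):SE a7@(5,3):SE a8@(2,3):S a9@(2,0):S
t=7: a0@(3,2):S a1@(4,0):S a2@(0,1):SE a3@(5,0):SE a4@(3,1):S a5@(4,2):S a6@(5,1):SE a7@(0,0):SE a8@(3,3):S a9@(3,0):S
t=8: a0@(4,2):S a1@(5,0):S a2@(1,2):SE a3@(0,1):SE a4@(4,1):S a5@(5,2):S a6@(0,2):SE a7@(1,1):SE a8@(4,3):S a9@(4,0):S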